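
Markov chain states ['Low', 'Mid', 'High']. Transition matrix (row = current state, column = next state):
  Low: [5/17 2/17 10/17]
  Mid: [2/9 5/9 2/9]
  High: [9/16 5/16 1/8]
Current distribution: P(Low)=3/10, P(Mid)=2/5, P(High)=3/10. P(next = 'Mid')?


P(next=Mid) = Σᵢ P(now=i)×P(i→Mid)
= 3/10×2/17 + 2/5×5/9 + 3/10×5/16
= 3/85 + 2/9 + 3/32 = 8599/24480

P = 8599/24480 ≈ 0.3513


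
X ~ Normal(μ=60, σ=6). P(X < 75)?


z = (75-60)/6 = 2.5
P(Z < 2.5) = 0.9938

P(X < 75) ≈ 0.9938


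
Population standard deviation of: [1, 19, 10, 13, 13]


Mean = 56/5
  (1-56/5)²=2601/25
  (19-56/5)²=1521/25
  (10-56/5)²=36/25
  (13-56/5)²=81/25
  (13-56/5)²=81/25
Σ(x-μ)² = 864/5
σ² = (864/5)/5 = 864/25

σ = √(864/25) ≈ 5.8788


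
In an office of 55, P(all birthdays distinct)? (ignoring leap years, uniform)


P(all different) = Π(365-i)/365 for i=0..54
= (365/365)×(364/365)×...×(311/365)
= 0.013738

P ≈ 0.0137 ≈ 1.37%


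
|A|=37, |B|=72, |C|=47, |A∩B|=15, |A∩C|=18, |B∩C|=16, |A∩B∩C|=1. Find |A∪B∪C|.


|A∪B∪C| = 37+72+47-15-18-16+1 = 108

|A∪B∪C| = 108


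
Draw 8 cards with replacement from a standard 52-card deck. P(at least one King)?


P(not a King) = 48/52 = 12/13
P(none in 8 draws) = (12/13)^8 = 429981696/815730721
P(≥1 King) = 1 - 429981696/815730721 = 385749025/815730721

P = 385749025/815730721 ≈ 47.29%


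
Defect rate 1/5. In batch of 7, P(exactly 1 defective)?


Binomial: P(X=1) = C(7,1)×p^1×(1-p)^6
= 7 × 1/5 × 4096/15625 = 28672/78125

P(X=1) = 28672/78125 ≈ 36.70%


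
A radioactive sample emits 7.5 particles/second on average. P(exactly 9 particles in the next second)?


Poisson(λ=7.5): P(X=9) = e^(-λ)×λ^k/k!
= e^(-7.5) × 7.5^9 / 9!
≈ 0.0005530843701 × 75084686.2793 / 362880 ≈ 0.114440

P(X=9) ≈ 0.114440 ≈ 11.44%


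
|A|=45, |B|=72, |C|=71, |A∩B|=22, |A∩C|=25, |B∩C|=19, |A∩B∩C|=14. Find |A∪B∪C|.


|A∪B∪C| = 45+72+71-22-25-19+14 = 136

|A∪B∪C| = 136


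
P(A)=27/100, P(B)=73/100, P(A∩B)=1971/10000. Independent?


P(A)×P(B) = 1971/10000
P(A∩B) = 1971/10000
Equal ✓ → Independent

Yes, independent


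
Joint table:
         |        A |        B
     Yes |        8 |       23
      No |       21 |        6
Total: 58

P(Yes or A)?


P(Yes∨A) = P(Yes) + P(A) - P(Yes∧A)
= (31 + 29 - 8)/58 = 52/58 = 26/29

P = 26/29 ≈ 89.66%


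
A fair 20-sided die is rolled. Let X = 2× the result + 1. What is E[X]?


E[die] = (1+20)/2 = 21/2
E[X] = 2×21/2 + 1 = 22

E[X] = 22


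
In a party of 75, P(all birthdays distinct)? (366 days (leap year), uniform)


P(all different) = Π(366-i)/366 for i=0..74
= (366/366)×(365/366)×...×(292/366)
= 0.000287

P ≈ 0.0003 ≈ 0.03%


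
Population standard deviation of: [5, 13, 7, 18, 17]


Mean = 60/5 = 12
  (5-12)²=49
  (13-12)²=1
  (7-12)²=25
  (18-12)²=36
  (17-12)²=25
Σ(x-μ)² = 136
σ² = 136/5

σ = √(136/5) ≈ 5.2154


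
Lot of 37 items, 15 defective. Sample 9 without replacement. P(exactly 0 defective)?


Hypergeometric: C(15,0)×C(22,9)/C(37,9)
= 1×497420/124403620 = 133/33263

P(X=0) = 133/33263 ≈ 0.40%


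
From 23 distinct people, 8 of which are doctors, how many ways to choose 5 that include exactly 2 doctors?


Choose 2 of the 8 doctors and 3 of the other 15 people:
C(8,2)×C(15,3) = 28×455 = 12740

12740


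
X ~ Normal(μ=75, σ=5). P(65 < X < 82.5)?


z₁=(65-75)/5=-2.0, z₂=(82.5-75)/5=1.5
P = Φ(1.5) - Φ(-2.0) = 0.933193 - 0.022750 = 0.910443 ≈ 0.9104

P(65 < X < 82.5) ≈ 0.9104


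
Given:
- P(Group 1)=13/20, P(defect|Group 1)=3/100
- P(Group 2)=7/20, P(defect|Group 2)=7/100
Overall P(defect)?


P(B) = Σ P(B|Aᵢ)×P(Aᵢ)
  3/100×13/20 = 39/2000
  7/100×7/20 = 49/2000
Sum = 11/250

P(defect) = 11/250 ≈ 4.40%


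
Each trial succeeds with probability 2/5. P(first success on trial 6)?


Geometric: P(X=6) = (1-p)^(k-1)×p = (3/5)^5×2/5 = 486/15625

P(X=6) = 486/15625 ≈ 3.11%


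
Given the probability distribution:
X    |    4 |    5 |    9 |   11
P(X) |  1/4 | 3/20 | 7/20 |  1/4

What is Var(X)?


E[X] = 153/20
E[X²] = 1327/20
Var(X) = E[X²] - (E[X])² = 1327/20 - 23409/400 = 3131/400

Var(X) = 3131/400 ≈ 7.8275


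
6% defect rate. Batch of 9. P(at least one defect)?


P(all good) = (47/50)^9 = 1119130473102767/1953125000000000
P(≥1 defect) = 833994526897233/1953125000000000

P = 833994526897233/1953125000000000 ≈ 42.70%


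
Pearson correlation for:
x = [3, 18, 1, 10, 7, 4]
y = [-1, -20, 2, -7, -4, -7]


n=6, Σx=43, Σy=-37, Σxy=-487, Σx²=499, Σy²=519
r = (6×(-487) - 43×(-37))/√((6×499 - 43²)(6×519 - (-37)²))
= -1331/√(1145×1745) = -1331/√1998025 ≈ -1331/1413.5151 ≈ -0.9416

r ≈ -0.9416


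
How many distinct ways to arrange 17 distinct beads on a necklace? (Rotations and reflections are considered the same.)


Free circular arrangements: rotations and reflections both identified.
(n-1)!/2 = 16!/2 = 20922789888000/2 = 10461394944000

10461394944000


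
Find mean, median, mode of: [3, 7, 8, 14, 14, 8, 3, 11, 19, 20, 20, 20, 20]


Sorted: [3, 3, 7, 8, 8, 11, 14, 14, 19, 20, 20, 20, 20]
Mean = 167/13
Median = 14
Freq: {3: 2, 7: 1, 8: 2, 14: 2, 11: 1, 19: 1, 20: 4}
Mode: [20]

Mean=167/13, Median=14, Mode=20


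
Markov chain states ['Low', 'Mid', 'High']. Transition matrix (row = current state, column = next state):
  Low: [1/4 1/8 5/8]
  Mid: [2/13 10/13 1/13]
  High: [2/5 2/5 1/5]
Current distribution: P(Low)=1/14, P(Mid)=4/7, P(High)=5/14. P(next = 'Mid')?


P(next=Mid) = Σᵢ P(now=i)×P(i→Mid)
= 1/14×1/8 + 4/7×10/13 + 5/14×2/5
= 1/112 + 40/91 + 1/7 = 123/208

P = 123/208 ≈ 0.5913


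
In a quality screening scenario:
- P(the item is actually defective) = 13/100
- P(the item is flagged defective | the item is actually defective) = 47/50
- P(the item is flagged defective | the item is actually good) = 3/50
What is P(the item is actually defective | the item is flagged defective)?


Using Bayes' theorem:
P(A|B) = P(B|A)·P(A) / P(B)

P(the item is flagged defective) = 47/50 × 13/100 + 3/50 × 87/100
= 611/5000 + 261/5000 = 109/625

P(the item is actually defective|the item is flagged defective) = (611/5000) / (109/625) = 611/872

P(the item is actually defective|the item is flagged defective) = 611/872 ≈ 70.07%


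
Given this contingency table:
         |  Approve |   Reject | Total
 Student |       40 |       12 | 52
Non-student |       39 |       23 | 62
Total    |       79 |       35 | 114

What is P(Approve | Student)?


P(Approve | Student) = 40/(40+12) = 40/52 = 10/13

P(Approve|Student) = 10/13 ≈ 76.92%


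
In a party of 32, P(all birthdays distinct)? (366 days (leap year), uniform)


P(all different) = Π(366-i)/366 for i=0..31
= (366/366)×(365/366)×...×(335/366)
= 0.247626

P ≈ 0.2476 ≈ 24.76%


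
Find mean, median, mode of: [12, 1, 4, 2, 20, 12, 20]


Sorted: [1, 2, 4, 12, 12, 20, 20]
Mean = 71/7
Median = 12
Freq: {12: 2, 1: 1, 4: 1, 2: 1, 20: 2}
Mode: [12, 20]

Mean=71/7, Median=12, Mode=[12, 20]


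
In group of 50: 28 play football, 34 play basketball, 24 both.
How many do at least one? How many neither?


|A∪B| = 28+34-24 = 38
Neither = 50-38 = 12

At least one: 38; Neither: 12


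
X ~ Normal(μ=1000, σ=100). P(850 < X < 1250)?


z₁=(850-1000)/100=-1.5, z₂=(1250-1000)/100=2.5
P = Φ(2.5) - Φ(-1.5) = 0.993790 - 0.066807 = 0.926983 ≈ 0.9270

P(850 < X < 1250) ≈ 0.9270


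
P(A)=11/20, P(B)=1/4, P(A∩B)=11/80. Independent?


P(A)×P(B) = 11/80
P(A∩B) = 11/80
Equal ✓ → Independent

Yes, independent


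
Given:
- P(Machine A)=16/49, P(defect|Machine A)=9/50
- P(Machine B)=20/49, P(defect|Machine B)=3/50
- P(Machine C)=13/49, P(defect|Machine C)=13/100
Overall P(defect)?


P(B) = Σ P(B|Aᵢ)×P(Aᵢ)
  9/50×16/49 = 72/1225
  3/50×20/49 = 6/245
  13/100×13/49 = 169/4900
Sum = 577/4900

P(defect) = 577/4900 ≈ 11.78%


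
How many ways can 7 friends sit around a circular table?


Circular arrangements of 7 distinct objects: fix one position to break rotational symmetry.
(n-1)! = 6! = 720

720


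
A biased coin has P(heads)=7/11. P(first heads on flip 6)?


Geometric: P(X=6) = (1-p)^(k-1)×p = (4/11)^5×7/11 = 7168/1771561

P(X=6) = 7168/1771561 ≈ 0.40%


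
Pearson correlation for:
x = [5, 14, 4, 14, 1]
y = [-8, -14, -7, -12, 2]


n=5, Σx=38, Σy=-39, Σxy=-430, Σx²=434, Σy²=457
r = (5×(-430) - 38×(-39))/√((5×434 - 38²)(5×457 - (-39)²))
= -668/√(726×764) = -668/√554664 ≈ -668/744.7577 ≈ -0.8969

r ≈ -0.8969


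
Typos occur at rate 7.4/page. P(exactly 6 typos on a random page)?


Poisson(λ=7.4): P(X=6) = e^(-λ)×λ^k/k!
= e^(-7.4) × 7.4^6 / 6!
≈ 0.0006112527611 × 164206.490176 / 720 ≈ 0.139405

P(X=6) ≈ 0.139405 ≈ 13.94%


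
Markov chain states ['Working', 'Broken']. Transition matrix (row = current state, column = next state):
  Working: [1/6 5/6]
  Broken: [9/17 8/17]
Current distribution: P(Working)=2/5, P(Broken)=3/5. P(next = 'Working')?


P(next=Working) = Σᵢ P(now=i)×P(i→Working)
= 2/5×1/6 + 3/5×9/17
= 1/15 + 27/85 = 98/255

P = 98/255 ≈ 0.3843


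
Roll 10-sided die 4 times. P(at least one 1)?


P(no 1)^4 = (9/10)^4 = 6561/10000
P(≥1) = 1 - 6561/10000 = 3439/10000

P = 3439/10000 ≈ 34.39%


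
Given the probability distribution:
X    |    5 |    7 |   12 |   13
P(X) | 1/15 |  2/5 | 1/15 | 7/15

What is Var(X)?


E[X] = 10
E[X²] = 1646/15
Var(X) = E[X²] - (E[X])² = 1646/15 - 100 = 146/15

Var(X) = 146/15 ≈ 9.7333


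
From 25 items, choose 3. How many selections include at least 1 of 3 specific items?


Complement: C(25,3) - C(22,3) = 2300 - 1540 = 760

760


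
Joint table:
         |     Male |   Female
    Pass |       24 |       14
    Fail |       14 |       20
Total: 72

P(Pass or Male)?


P(Pass∨Male) = P(Pass) + P(Male) - P(Pass∧Male)
= (38 + 38 - 24)/72 = 52/72 = 13/18

P = 13/18 ≈ 72.22%


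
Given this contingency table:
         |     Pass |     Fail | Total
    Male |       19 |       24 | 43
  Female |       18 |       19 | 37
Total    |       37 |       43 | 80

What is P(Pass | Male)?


P(Pass | Male) = 19/(19+24) = 19/43

P(Pass|Male) = 19/43 ≈ 44.19%


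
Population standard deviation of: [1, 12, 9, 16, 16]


Mean = 54/5
  (1-54/5)²=2401/25
  (12-54/5)²=36/25
  (9-54/5)²=81/25
  (16-54/5)²=676/25
  (16-54/5)²=676/25
Σ(x-μ)² = 774/5
σ² = (774/5)/5 = 774/25

σ = √(774/25) ≈ 5.5642


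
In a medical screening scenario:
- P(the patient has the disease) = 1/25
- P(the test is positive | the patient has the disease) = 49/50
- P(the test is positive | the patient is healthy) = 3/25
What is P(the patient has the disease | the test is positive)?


Using Bayes' theorem:
P(A|B) = P(B|A)·P(A) / P(B)

P(the test is positive) = 49/50 × 1/25 + 3/25 × 24/25
= 49/1250 + 72/625 = 193/1250

P(the patient has the disease|the test is positive) = (49/1250) / (193/1250) = 49/193

P(the patient has the disease|the test is positive) = 49/193 ≈ 25.39%


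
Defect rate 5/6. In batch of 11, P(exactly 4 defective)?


Binomial: P(X=4) = C(11,4)×p^4×(1-p)^7
= 330 × 625/1296 × 1/279936 = 34375/60466176

P(X=4) = 34375/60466176 ≈ 0.06%


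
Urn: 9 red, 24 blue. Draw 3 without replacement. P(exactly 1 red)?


Hypergeometric: C(9,1)×C(24,2)/C(33,3)
= 9×276/5456 = 621/1364

P(X=1) = 621/1364 ≈ 45.53%


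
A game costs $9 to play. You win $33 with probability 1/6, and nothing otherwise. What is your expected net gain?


E[gain] = (33-9)×1/6 + (-9)×5/6
= 4 - 15/2 = -7/2

Expected net gain = $-7/2 ≈ $-3.50


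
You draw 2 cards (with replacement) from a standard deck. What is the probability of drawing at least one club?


P(not a club) = 39/52 = 3/4
P(none in 2 draws) = (3/4)^2 = 9/16
P(≥1 club) = 1 - 9/16 = 7/16

P = 7/16 ≈ 43.75%


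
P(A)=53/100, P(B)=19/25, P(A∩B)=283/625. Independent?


P(A)×P(B) = 1007/2500
P(A∩B) = 283/625
Not equal → NOT independent

No, not independent


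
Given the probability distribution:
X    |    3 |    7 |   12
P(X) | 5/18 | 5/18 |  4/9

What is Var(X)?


E[X] = 73/9
E[X²] = 721/9
Var(X) = E[X²] - (E[X])² = 721/9 - 5329/81 = 1160/81

Var(X) = 1160/81 ≈ 14.3210


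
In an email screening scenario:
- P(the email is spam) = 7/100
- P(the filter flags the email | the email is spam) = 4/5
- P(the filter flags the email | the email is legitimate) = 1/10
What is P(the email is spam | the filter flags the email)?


Using Bayes' theorem:
P(A|B) = P(B|A)·P(A) / P(B)

P(the filter flags the email) = 4/5 × 7/100 + 1/10 × 93/100
= 7/125 + 93/1000 = 149/1000

P(the email is spam|the filter flags the email) = (7/125) / (149/1000) = 56/149

P(the email is spam|the filter flags the email) = 56/149 ≈ 37.58%


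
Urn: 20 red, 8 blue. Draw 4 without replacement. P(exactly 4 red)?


Hypergeometric: C(20,4)×C(8,0)/C(28,4)
= 4845×1/20475 = 323/1365

P(X=4) = 323/1365 ≈ 23.66%


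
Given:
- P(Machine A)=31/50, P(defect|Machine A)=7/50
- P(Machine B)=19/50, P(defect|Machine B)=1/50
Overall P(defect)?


P(B) = Σ P(B|Aᵢ)×P(Aᵢ)
  7/50×31/50 = 217/2500
  1/50×19/50 = 19/2500
Sum = 59/625

P(defect) = 59/625 ≈ 9.44%


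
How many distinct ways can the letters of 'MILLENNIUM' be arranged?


Letters: 10, freq: {'M': 2, 'I': 2, 'L': 2, 'E': 1, 'N': 2, 'U': 1}
10!/(2!×2!×2!×1!×2!×1!) = 3628800/16 = 226800

226800


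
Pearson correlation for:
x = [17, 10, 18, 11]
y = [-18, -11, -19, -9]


n=4, Σx=56, Σy=-57, Σxy=-857, Σx²=834, Σy²=887
r = (4×(-857) - 56×(-57))/√((4×834 - 56²)(4×887 - (-57)²))
= -236/√(200×299) = -236/√59800 ≈ -236/244.5404 ≈ -0.9651

r ≈ -0.9651


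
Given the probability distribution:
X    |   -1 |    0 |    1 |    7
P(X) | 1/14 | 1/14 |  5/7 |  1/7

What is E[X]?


E[X] = Σ x·P(X=x)
= (-1)×(1/14) + (0)×(1/14) + (1)×(5/7) + (7)×(1/7)
= 23/14

E[X] = 23/14


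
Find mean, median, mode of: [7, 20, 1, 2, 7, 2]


Sorted: [1, 2, 2, 7, 7, 20]
Mean = 39/6 = 13/2
Median = 9/2
Freq: {7: 2, 20: 1, 1: 1, 2: 2}
Mode: [2, 7]

Mean=13/2, Median=9/2, Mode=[2, 7]


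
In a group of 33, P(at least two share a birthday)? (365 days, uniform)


P(all different) = Π(365-i)/365 for i=0..32
= 0.225028
P(match) = 1 - 0.225028 = 0.774972

P ≈ 0.7750 ≈ 77.50%


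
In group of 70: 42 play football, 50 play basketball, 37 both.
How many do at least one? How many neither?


|A∪B| = 42+50-37 = 55
Neither = 70-55 = 15

At least one: 55; Neither: 15


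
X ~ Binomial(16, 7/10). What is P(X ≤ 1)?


P(X ≤ 1) = Σ P(X=i) for i=0..1
P(X=0) = 43046721/10000000000000000
P(X=1) = 100442349/625000000000000
Sum = 330024861/2000000000000000

P(X ≤ 1) = 330024861/2000000000000000 ≈ 0.00%


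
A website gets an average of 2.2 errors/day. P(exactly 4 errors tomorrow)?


Poisson(λ=2.2): P(X=4) = e^(-λ)×λ^k/k!
= e^(-2.2) × 2.2^4 / 4!
≈ 0.1108031584 × 23.4256 / 24 ≈ 0.108151

P(X=4) ≈ 0.108151 ≈ 10.82%


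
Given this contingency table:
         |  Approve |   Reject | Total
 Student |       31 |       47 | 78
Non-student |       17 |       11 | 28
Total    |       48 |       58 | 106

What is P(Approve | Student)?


P(Approve | Student) = 31/(31+47) = 31/78

P(Approve|Student) = 31/78 ≈ 39.74%


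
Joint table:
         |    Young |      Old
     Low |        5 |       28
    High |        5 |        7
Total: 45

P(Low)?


P(Low) = (5+28)/45 = 33/45 = 11/15

P(Low) = 11/15 ≈ 73.33%


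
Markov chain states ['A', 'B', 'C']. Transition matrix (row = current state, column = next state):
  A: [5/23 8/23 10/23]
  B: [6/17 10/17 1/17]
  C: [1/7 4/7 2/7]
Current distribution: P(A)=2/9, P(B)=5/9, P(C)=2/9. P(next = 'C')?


P(next=C) = Σᵢ P(now=i)×P(i→C)
= 2/9×10/23 + 5/9×1/17 + 2/9×2/7
= 20/207 + 5/153 + 4/63 = 1583/8211

P = 1583/8211 ≈ 0.1928


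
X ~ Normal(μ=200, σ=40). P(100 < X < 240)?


z₁=(100-200)/40=-2.5, z₂=(240-200)/40=1.0
P = Φ(1.0) - Φ(-2.5) = 0.841345 - 0.006210 = 0.835135 ≈ 0.8351

P(100 < X < 240) ≈ 0.8351


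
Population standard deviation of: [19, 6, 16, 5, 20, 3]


Mean = 69/6 = 23/2
  (19-23/2)²=225/4
  (6-23/2)²=121/4
  (16-23/2)²=81/4
  (5-23/2)²=169/4
  (20-23/2)²=289/4
  (3-23/2)²=289/4
Σ(x-μ)² = 587/2
σ² = (587/2)/6 = 587/12

σ = √(587/12) ≈ 6.9940


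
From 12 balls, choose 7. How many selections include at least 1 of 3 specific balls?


Complement: C(12,7) - C(9,7) = 792 - 36 = 756

756


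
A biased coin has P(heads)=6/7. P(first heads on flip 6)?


Geometric: P(X=6) = (1-p)^(k-1)×p = (1/7)^5×6/7 = 6/117649

P(X=6) = 6/117649 ≈ 0.01%


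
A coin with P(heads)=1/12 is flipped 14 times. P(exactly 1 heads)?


Binomial: P(X=1) = C(14,1)×p^1×(1-p)^13
= 14 × 1/12 × 34522712143931/106993205379072 = 241658985007517/641959232274432

P(X=1) = 241658985007517/641959232274432 ≈ 37.64%


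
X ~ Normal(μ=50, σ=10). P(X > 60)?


z = (60-50)/10 = 1.0
P(X > 60) = 1 - P(Z ≤ 1.0) = 1 - 0.8413 = 0.1587

P(X > 60) ≈ 0.1587


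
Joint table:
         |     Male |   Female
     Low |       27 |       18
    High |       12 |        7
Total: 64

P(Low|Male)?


P(Low|Male) = 27/(27+12) = 27/39 = 9/13

P = 9/13 ≈ 69.23%


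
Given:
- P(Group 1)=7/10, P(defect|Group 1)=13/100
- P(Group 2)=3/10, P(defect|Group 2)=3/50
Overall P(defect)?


P(B) = Σ P(B|Aᵢ)×P(Aᵢ)
  13/100×7/10 = 91/1000
  3/50×3/10 = 9/500
Sum = 109/1000

P(defect) = 109/1000 ≈ 10.90%


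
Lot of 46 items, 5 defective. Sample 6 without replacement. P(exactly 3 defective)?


Hypergeometric: C(5,3)×C(41,3)/C(46,6)
= 10×10660/9366819 = 2600/228459

P(X=3) = 2600/228459 ≈ 1.14%


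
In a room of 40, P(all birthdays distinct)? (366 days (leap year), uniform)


P(all different) = Π(366-i)/366 for i=0..39
= (366/366)×(365/366)×...×(327/366)
= 0.109455

P ≈ 0.1095 ≈ 10.95%


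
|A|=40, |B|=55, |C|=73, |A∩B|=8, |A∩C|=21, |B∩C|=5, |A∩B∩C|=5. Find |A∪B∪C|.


|A∪B∪C| = 40+55+73-8-21-5+5 = 139

|A∪B∪C| = 139


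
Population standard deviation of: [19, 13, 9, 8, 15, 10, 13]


Mean = 87/7
  (19-87/7)²=2116/49
  (13-87/7)²=16/49
  (9-87/7)²=576/49
  (8-87/7)²=961/49
  (15-87/7)²=324/49
  (10-87/7)²=289/49
  (13-87/7)²=16/49
Σ(x-μ)² = 614/7
σ² = (614/7)/7 = 614/49

σ = √(614/49) ≈ 3.5399


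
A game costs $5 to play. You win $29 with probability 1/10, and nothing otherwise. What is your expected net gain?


E[gain] = (29-5)×1/10 + (-5)×9/10
= 12/5 - 9/2 = -21/10

Expected net gain = $-21/10 ≈ $-2.10


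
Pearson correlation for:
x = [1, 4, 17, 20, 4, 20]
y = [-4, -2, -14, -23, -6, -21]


n=6, Σx=66, Σy=-70, Σxy=-1154, Σx²=1122, Σy²=1222
r = (6×(-1154) - 66×(-70))/√((6×1122 - 66²)(6×1222 - (-70)²))
= -2304/√(2376×2432) = -2304/√5778432 ≈ -2304/2403.8369 ≈ -0.9585

r ≈ -0.9585


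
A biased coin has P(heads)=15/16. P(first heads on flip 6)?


Geometric: P(X=6) = (1-p)^(k-1)×p = (1/16)^5×15/16 = 15/16777216

P(X=6) = 15/16777216 ≈ 0.00%


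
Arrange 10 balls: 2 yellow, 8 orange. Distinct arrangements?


10!/(2!×8!) = 45

45


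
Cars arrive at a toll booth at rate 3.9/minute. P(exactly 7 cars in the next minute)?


Poisson(λ=3.9): P(X=7) = e^(-λ)×λ^k/k!
= e^(-3.9) × 3.9^7 / 7!
≈ 0.02024191145 × 13723.1006679 / 5040 ≈ 0.055115

P(X=7) ≈ 0.055115 ≈ 5.51%


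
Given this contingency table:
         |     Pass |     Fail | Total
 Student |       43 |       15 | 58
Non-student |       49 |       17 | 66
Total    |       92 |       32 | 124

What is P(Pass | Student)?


P(Pass | Student) = 43/(43+15) = 43/58

P(Pass|Student) = 43/58 ≈ 74.14%


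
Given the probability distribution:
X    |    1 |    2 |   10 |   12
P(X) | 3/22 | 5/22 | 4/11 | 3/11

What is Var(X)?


E[X] = 15/2
E[X²] = 1687/22
Var(X) = E[X²] - (E[X])² = 1687/22 - 225/4 = 899/44

Var(X) = 899/44 ≈ 20.4318


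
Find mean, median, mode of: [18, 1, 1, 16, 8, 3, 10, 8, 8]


Sorted: [1, 1, 3, 8, 8, 8, 10, 16, 18]
Mean = 73/9
Median = 8
Freq: {18: 1, 1: 2, 16: 1, 8: 3, 3: 1, 10: 1}
Mode: [8]

Mean=73/9, Median=8, Mode=8


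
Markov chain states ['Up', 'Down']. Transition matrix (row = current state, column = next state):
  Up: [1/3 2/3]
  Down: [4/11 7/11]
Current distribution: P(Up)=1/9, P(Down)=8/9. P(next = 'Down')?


P(next=Down) = Σᵢ P(now=i)×P(i→Down)
= 1/9×2/3 + 8/9×7/11
= 2/27 + 56/99 = 190/297

P = 190/297 ≈ 0.6397


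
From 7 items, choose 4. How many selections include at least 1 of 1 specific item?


Complement: C(7,4) - C(6,4) = 35 - 15 = 20

20


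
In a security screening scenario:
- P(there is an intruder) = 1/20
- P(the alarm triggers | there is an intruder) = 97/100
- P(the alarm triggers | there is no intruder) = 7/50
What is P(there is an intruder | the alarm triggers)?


Using Bayes' theorem:
P(A|B) = P(B|A)·P(A) / P(B)

P(the alarm triggers) = 97/100 × 1/20 + 7/50 × 19/20
= 97/2000 + 133/1000 = 363/2000

P(there is an intruder|the alarm triggers) = (97/2000) / (363/2000) = 97/363

P(there is an intruder|the alarm triggers) = 97/363 ≈ 26.72%


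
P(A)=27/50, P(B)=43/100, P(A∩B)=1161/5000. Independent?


P(A)×P(B) = 1161/5000
P(A∩B) = 1161/5000
Equal ✓ → Independent

Yes, independent


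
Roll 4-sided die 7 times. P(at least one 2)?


P(no 2)^7 = (3/4)^7 = 2187/16384
P(≥1) = 1 - 2187/16384 = 14197/16384

P = 14197/16384 ≈ 86.65%


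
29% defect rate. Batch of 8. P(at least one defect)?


P(all good) = (71/100)^8 = 645753531245761/10000000000000000
P(≥1 defect) = 9354246468754239/10000000000000000

P = 9354246468754239/10000000000000000 ≈ 93.54%


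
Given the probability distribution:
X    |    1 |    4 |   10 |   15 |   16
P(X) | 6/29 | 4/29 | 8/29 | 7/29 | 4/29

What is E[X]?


E[X] = Σ x·P(X=x)
= (1)×(6/29) + (4)×(4/29) + (10)×(8/29) + (15)×(7/29) + (16)×(4/29)
= 271/29

E[X] = 271/29


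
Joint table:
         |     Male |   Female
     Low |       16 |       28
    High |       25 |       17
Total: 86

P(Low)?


P(Low) = (16+28)/86 = 44/86 = 22/43

P(Low) = 22/43 ≈ 51.16%


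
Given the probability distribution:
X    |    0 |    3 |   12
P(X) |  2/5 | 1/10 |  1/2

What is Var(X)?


E[X] = 63/10
E[X²] = 729/10
Var(X) = E[X²] - (E[X])² = 729/10 - 3969/100 = 3321/100

Var(X) = 3321/100 ≈ 33.2100


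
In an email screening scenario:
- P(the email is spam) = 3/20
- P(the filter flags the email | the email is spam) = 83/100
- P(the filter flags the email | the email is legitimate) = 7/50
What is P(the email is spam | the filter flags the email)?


Using Bayes' theorem:
P(A|B) = P(B|A)·P(A) / P(B)

P(the filter flags the email) = 83/100 × 3/20 + 7/50 × 17/20
= 249/2000 + 119/1000 = 487/2000

P(the email is spam|the filter flags the email) = (249/2000) / (487/2000) = 249/487

P(the email is spam|the filter flags the email) = 249/487 ≈ 51.13%


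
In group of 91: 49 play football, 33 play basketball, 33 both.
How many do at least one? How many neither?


|A∪B| = 49+33-33 = 49
Neither = 91-49 = 42

At least one: 49; Neither: 42


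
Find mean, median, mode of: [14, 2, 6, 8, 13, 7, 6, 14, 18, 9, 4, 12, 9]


Sorted: [2, 4, 6, 6, 7, 8, 9, 9, 12, 13, 14, 14, 18]
Mean = 122/13
Median = 9
Freq: {14: 2, 2: 1, 6: 2, 8: 1, 13: 1, 7: 1, 18: 1, 9: 2, 4: 1, 12: 1}
Mode: [6, 9, 14]

Mean=122/13, Median=9, Mode=[6, 9, 14]


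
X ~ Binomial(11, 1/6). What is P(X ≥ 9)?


P(X ≥ 9) = Σ P(X=i) for i=9..11
P(X=9) = 1375/362797056
P(X=10) = 55/362797056
P(X=11) = 1/362797056
Sum = 53/13436928

P(X ≥ 9) = 53/13436928 ≈ 0.00%


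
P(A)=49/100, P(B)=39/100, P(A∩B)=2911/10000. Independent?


P(A)×P(B) = 1911/10000
P(A∩B) = 2911/10000
Not equal → NOT independent

No, not independent


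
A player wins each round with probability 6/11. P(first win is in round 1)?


Geometric: P(X=1) = (1-p)^(k-1)×p = (5/11)^0×6/11 = 6/11

P(X=1) = 6/11 ≈ 54.55%


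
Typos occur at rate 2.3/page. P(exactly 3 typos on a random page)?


Poisson(λ=2.3): P(X=3) = e^(-λ)×λ^k/k!
= e^(-2.3) × 2.3^3 / 3!
≈ 0.1002588437 × 12.167 / 6 ≈ 0.203308

P(X=3) ≈ 0.203308 ≈ 20.33%


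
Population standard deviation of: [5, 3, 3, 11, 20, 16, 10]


Mean = 68/7
  (5-68/7)²=1089/49
  (3-68/7)²=2209/49
  (3-68/7)²=2209/49
  (11-68/7)²=81/49
  (20-68/7)²=5184/49
  (16-68/7)²=1936/49
  (10-68/7)²=4/49
Σ(x-μ)² = 1816/7
σ² = (1816/7)/7 = 1816/49

σ = √(1816/49) ≈ 6.0878


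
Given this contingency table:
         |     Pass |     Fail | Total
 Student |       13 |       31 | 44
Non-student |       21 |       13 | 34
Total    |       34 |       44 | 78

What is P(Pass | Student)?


P(Pass | Student) = 13/(13+31) = 13/44

P(Pass|Student) = 13/44 ≈ 29.55%


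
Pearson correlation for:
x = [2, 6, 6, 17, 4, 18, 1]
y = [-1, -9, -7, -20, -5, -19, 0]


n=7, Σx=54, Σy=-61, Σxy=-800, Σx²=706, Σy²=917
r = (7×(-800) - 54×(-61))/√((7×706 - 54²)(7×917 - (-61)²))
= -2306/√(2026×2698) = -2306/√5466148 ≈ -2306/2337.9795 ≈ -0.9863

r ≈ -0.9863


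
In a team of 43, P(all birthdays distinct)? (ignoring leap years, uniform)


P(all different) = Π(365-i)/365 for i=0..42
= (365/365)×(364/365)×...×(323/365)
= 0.076077

P ≈ 0.0761 ≈ 7.61%


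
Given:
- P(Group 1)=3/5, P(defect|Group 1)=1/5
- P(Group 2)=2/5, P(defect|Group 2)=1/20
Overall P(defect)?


P(B) = Σ P(B|Aᵢ)×P(Aᵢ)
  1/5×3/5 = 3/25
  1/20×2/5 = 1/50
Sum = 7/50

P(defect) = 7/50 ≈ 14.00%


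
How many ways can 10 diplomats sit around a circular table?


Circular arrangements of 10 distinct objects: fix one position to break rotational symmetry.
(n-1)! = 9! = 362880

362880


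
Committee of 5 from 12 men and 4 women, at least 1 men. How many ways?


Count by #men:
  1M,4W: C(12,1)×C(4,4)=12
  2M,3W: C(12,2)×C(4,3)=264
  3M,2W: C(12,3)×C(4,2)=1320
  4M,1W: C(12,4)×C(4,1)=1980
  5M,0W: C(12,5)×C(4,0)=792
Total = 4368

4368


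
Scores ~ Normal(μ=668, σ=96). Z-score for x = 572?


z = (x - μ)/σ = (572 - 668)/96 = -1.0

z = -1.0


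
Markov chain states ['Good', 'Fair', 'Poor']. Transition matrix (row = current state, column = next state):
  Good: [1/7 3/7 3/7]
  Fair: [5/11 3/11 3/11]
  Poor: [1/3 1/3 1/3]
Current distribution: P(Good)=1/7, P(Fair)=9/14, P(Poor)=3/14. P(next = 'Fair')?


P(next=Fair) = Σᵢ P(now=i)×P(i→Fair)
= 1/7×3/7 + 9/14×3/11 + 3/14×1/3
= 3/49 + 27/154 + 1/14 = 166/539

P = 166/539 ≈ 0.3080


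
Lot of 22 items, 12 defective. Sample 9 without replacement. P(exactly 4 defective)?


Hypergeometric: C(12,4)×C(10,5)/C(22,9)
= 495×252/497420 = 81/323

P(X=4) = 81/323 ≈ 25.08%


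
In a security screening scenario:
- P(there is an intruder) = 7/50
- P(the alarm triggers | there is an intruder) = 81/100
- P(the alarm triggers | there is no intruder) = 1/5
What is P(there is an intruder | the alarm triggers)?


Using Bayes' theorem:
P(A|B) = P(B|A)·P(A) / P(B)

P(the alarm triggers) = 81/100 × 7/50 + 1/5 × 43/50
= 567/5000 + 43/250 = 1427/5000

P(there is an intruder|the alarm triggers) = (567/5000) / (1427/5000) = 567/1427

P(there is an intruder|the alarm triggers) = 567/1427 ≈ 39.73%


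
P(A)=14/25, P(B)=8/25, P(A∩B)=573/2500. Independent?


P(A)×P(B) = 112/625
P(A∩B) = 573/2500
Not equal → NOT independent

No, not independent


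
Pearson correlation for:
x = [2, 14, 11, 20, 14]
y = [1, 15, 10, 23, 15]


n=5, Σx=61, Σy=64, Σxy=992, Σx²=917, Σy²=1080
r = (5×992 - 61×64)/√((5×917 - 61²)(5×1080 - 64²))
= 1056/√(864×1304) = 1056/√1126656 ≈ 1056/1061.4405 ≈ 0.9949

r ≈ 0.9949


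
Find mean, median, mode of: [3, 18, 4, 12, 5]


Sorted: [3, 4, 5, 12, 18]
Mean = 42/5
Median = 5
Freq: {3: 1, 18: 1, 4: 1, 12: 1, 5: 1}
Mode: No mode

Mean=42/5, Median=5, Mode=No mode


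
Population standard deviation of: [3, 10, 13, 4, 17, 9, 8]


Mean = 64/7
  (3-64/7)²=1849/49
  (10-64/7)²=36/49
  (13-64/7)²=729/49
  (4-64/7)²=1296/49
  (17-64/7)²=3025/49
  (9-64/7)²=1/49
  (8-64/7)²=64/49
Σ(x-μ)² = 1000/7
σ² = (1000/7)/7 = 1000/49

σ = √(1000/49) ≈ 4.5175


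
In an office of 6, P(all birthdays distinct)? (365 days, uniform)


P(all different) = Π(365-i)/365 for i=0..5
= (365/365)×(364/365)×...×(360/365)
= 0.959538

P ≈ 0.9595 ≈ 95.95%


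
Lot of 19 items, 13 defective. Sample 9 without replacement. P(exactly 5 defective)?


Hypergeometric: C(13,5)×C(6,4)/C(19,9)
= 1287×15/92378 = 135/646

P(X=5) = 135/646 ≈ 20.90%


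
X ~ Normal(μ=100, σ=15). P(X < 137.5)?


z = (137.5-100)/15 = 2.5
P(Z < 2.5) = 0.9938

P(X < 137.5) ≈ 0.9938


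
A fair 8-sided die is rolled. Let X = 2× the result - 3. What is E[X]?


E[die] = (1+8)/2 = 9/2
E[X] = 2×9/2 - 3 = 6

E[X] = 6


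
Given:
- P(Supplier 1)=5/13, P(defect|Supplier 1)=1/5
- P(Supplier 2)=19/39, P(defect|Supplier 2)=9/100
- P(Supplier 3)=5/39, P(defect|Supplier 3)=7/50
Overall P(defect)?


P(B) = Σ P(B|Aᵢ)×P(Aᵢ)
  1/5×5/13 = 1/13
  9/100×19/39 = 57/1300
  7/50×5/39 = 7/390
Sum = 541/3900

P(defect) = 541/3900 ≈ 13.87%


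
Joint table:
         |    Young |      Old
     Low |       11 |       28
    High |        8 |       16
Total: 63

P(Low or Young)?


P(Low∨Young) = P(Low) + P(Young) - P(Low∧Young)
= (39 + 19 - 11)/63 = 47/63

P = 47/63 ≈ 74.60%


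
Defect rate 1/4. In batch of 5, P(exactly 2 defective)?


Binomial: P(X=2) = C(5,2)×p^2×(1-p)^3
= 10 × 1/16 × 27/64 = 135/512

P(X=2) = 135/512 ≈ 26.37%


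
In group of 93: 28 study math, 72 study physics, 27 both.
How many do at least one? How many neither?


|A∪B| = 28+72-27 = 73
Neither = 93-73 = 20

At least one: 73; Neither: 20


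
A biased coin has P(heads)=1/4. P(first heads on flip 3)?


Geometric: P(X=3) = (1-p)^(k-1)×p = (3/4)^2×1/4 = 9/64

P(X=3) = 9/64 ≈ 14.06%


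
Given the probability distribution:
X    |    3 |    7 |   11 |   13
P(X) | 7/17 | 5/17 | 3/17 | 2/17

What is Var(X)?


E[X] = 115/17
E[X²] = 1009/17
Var(X) = E[X²] - (E[X])² = 1009/17 - 13225/289 = 3928/289

Var(X) = 3928/289 ≈ 13.5917


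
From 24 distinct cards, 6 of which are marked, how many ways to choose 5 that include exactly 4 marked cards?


Choose 4 of the 6 marked cards and 1 of the other 18 cards:
C(6,4)×C(18,1) = 15×18 = 270

270


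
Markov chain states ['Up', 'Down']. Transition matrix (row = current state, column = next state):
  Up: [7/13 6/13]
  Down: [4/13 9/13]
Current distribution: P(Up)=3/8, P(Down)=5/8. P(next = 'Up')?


P(next=Up) = Σᵢ P(now=i)×P(i→Up)
= 3/8×7/13 + 5/8×4/13
= 21/104 + 5/26 = 41/104

P = 41/104 ≈ 0.3942


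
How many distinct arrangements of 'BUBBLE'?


Letters: 6, freq: {'B': 3, 'U': 1, 'L': 1, 'E': 1}
6!/(3!×1!×1!×1!) = 720/6 = 120

120


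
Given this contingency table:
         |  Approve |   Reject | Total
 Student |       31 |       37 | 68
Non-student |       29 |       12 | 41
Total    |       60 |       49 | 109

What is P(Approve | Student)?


P(Approve | Student) = 31/(31+37) = 31/68

P(Approve|Student) = 31/68 ≈ 45.59%


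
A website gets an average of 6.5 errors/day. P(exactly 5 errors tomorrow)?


Poisson(λ=6.5): P(X=5) = e^(-λ)×λ^k/k!
= e^(-6.5) × 6.5^5 / 5!
≈ 0.001503439193 × 11602.90625 / 120 ≈ 0.145369

P(X=5) ≈ 0.145369 ≈ 14.54%


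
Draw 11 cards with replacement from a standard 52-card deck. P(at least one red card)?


P(not a red card) = 26/52 = 1/2
P(none in 11 draws) = (1/2)^11 = 1/2048
P(≥1 red card) = 1 - 1/2048 = 2047/2048

P = 2047/2048 ≈ 99.95%


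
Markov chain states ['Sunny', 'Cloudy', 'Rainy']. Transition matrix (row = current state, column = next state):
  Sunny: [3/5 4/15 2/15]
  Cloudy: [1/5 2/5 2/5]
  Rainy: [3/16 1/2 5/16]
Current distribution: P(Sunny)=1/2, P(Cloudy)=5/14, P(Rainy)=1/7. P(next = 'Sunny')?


P(next=Sunny) = Σᵢ P(now=i)×P(i→Sunny)
= 1/2×3/5 + 5/14×1/5 + 1/7×3/16
= 3/10 + 1/14 + 3/112 = 223/560

P = 223/560 ≈ 0.3982


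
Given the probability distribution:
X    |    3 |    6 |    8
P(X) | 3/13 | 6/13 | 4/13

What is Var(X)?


E[X] = 77/13
E[X²] = 499/13
Var(X) = E[X²] - (E[X])² = 499/13 - 5929/169 = 558/169

Var(X) = 558/169 ≈ 3.3018


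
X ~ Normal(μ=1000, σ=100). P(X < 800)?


z = (800-1000)/100 = -2.0
P(Z < -2.0) = 0.0228

P(X < 800) ≈ 0.0228


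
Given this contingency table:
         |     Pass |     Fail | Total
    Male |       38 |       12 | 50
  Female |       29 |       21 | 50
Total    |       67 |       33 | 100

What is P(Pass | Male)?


P(Pass | Male) = 38/(38+12) = 38/50 = 19/25

P(Pass|Male) = 19/25 ≈ 76.00%


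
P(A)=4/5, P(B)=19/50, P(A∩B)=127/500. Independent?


P(A)×P(B) = 38/125
P(A∩B) = 127/500
Not equal → NOT independent

No, not independent


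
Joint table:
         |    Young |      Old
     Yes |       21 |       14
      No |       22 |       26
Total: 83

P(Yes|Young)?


P(Yes|Young) = 21/(21+22) = 21/43

P = 21/43 ≈ 48.84%


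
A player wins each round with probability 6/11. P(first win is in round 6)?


Geometric: P(X=6) = (1-p)^(k-1)×p = (5/11)^5×6/11 = 18750/1771561

P(X=6) = 18750/1771561 ≈ 1.06%


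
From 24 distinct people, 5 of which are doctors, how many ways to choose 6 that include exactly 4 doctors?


Choose 4 of the 5 doctors and 2 of the other 19 people:
C(5,4)×C(19,2) = 5×171 = 855

855


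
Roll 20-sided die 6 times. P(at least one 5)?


P(no 5)^6 = (19/20)^6 = 47045881/64000000
P(≥1) = 1 - 47045881/64000000 = 16954119/64000000

P = 16954119/64000000 ≈ 26.49%


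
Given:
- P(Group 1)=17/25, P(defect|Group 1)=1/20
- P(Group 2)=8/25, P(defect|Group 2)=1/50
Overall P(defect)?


P(B) = Σ P(B|Aᵢ)×P(Aᵢ)
  1/20×17/25 = 17/500
  1/50×8/25 = 4/625
Sum = 101/2500

P(defect) = 101/2500 ≈ 4.04%


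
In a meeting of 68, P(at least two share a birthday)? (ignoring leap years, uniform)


P(all different) = Π(365-i)/365 for i=0..67
= 0.001274
P(match) = 1 - 0.001274 = 0.998726

P ≈ 0.9987 ≈ 99.87%


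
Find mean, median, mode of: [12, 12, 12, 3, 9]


Sorted: [3, 9, 12, 12, 12]
Mean = 48/5
Median = 12
Freq: {12: 3, 3: 1, 9: 1}
Mode: [12]

Mean=48/5, Median=12, Mode=12


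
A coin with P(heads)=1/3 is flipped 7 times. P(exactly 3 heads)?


Binomial: P(X=3) = C(7,3)×p^3×(1-p)^4
= 35 × 1/27 × 16/81 = 560/2187

P(X=3) = 560/2187 ≈ 25.61%


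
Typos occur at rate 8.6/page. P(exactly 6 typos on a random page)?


Poisson(λ=8.6): P(X=6) = e^(-λ)×λ^k/k!
= e^(-8.6) × 8.6^6 / 6!
≈ 0.0001841057937 × 404567.235136 / 720 ≈ 0.103449

P(X=6) ≈ 0.103449 ≈ 10.34%


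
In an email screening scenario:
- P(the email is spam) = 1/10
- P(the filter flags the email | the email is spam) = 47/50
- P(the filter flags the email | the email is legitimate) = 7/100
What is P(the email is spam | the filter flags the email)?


Using Bayes' theorem:
P(A|B) = P(B|A)·P(A) / P(B)

P(the filter flags the email) = 47/50 × 1/10 + 7/100 × 9/10
= 47/500 + 63/1000 = 157/1000

P(the email is spam|the filter flags the email) = (47/500) / (157/1000) = 94/157

P(the email is spam|the filter flags the email) = 94/157 ≈ 59.87%


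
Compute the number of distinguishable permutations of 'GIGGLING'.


Letters: 8, freq: {'G': 4, 'I': 2, 'L': 1, 'N': 1}
8!/(4!×2!×1!×1!) = 40320/48 = 840

840


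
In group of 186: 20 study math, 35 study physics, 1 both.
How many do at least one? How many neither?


|A∪B| = 20+35-1 = 54
Neither = 186-54 = 132

At least one: 54; Neither: 132


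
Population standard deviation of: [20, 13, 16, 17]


Mean = 66/4 = 33/2
  (20-33/2)²=49/4
  (13-33/2)²=49/4
  (16-33/2)²=1/4
  (17-33/2)²=1/4
Σ(x-μ)² = 25
σ² = 25/4

σ = √(25/4) ≈ 2.5000


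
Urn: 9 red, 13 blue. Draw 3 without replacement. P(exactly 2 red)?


Hypergeometric: C(9,2)×C(13,1)/C(22,3)
= 36×13/1540 = 117/385

P(X=2) = 117/385 ≈ 30.39%


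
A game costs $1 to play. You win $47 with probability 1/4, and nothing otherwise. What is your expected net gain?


E[gain] = (47-1)×1/4 + (-1)×3/4
= 23/2 - 3/4 = 43/4

Expected net gain = $43/4 ≈ $10.75


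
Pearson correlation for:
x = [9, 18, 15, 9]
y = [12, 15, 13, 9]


n=4, Σx=51, Σy=49, Σxy=654, Σx²=711, Σy²=619
r = (4×654 - 51×49)/√((4×711 - 51²)(4×619 - 49²))
= 117/√(243×75) = 117/√18225 ≈ 117/135.0000 ≈ 0.8667

r ≈ 0.8667


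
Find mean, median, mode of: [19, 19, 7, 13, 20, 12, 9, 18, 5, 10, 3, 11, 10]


Sorted: [3, 5, 7, 9, 10, 10, 11, 12, 13, 18, 19, 19, 20]
Mean = 156/13 = 12
Median = 11
Freq: {19: 2, 7: 1, 13: 1, 20: 1, 12: 1, 9: 1, 18: 1, 5: 1, 10: 2, 3: 1, 11: 1}
Mode: [10, 19]

Mean=12, Median=11, Mode=[10, 19]


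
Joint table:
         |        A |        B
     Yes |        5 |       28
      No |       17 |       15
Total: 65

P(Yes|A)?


P(Yes|A) = 5/(5+17) = 5/22

P = 5/22 ≈ 22.73%


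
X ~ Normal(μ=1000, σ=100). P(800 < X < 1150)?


z₁=(800-1000)/100=-2.0, z₂=(1150-1000)/100=1.5
P = Φ(1.5) - Φ(-2.0) = 0.933193 - 0.022750 = 0.910443 ≈ 0.9104

P(800 < X < 1150) ≈ 0.9104


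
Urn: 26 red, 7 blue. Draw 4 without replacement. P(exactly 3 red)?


Hypergeometric: C(26,3)×C(7,1)/C(33,4)
= 2600×7/40920 = 455/1023

P(X=3) = 455/1023 ≈ 44.48%


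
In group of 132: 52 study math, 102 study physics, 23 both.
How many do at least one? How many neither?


|A∪B| = 52+102-23 = 131
Neither = 132-131 = 1

At least one: 131; Neither: 1


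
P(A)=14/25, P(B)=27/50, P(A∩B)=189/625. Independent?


P(A)×P(B) = 189/625
P(A∩B) = 189/625
Equal ✓ → Independent

Yes, independent


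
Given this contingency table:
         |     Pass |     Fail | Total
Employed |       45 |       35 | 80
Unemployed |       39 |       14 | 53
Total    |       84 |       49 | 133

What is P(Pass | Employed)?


P(Pass | Employed) = 45/(45+35) = 45/80 = 9/16

P(Pass|Employed) = 9/16 ≈ 56.25%


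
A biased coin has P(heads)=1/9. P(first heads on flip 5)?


Geometric: P(X=5) = (1-p)^(k-1)×p = (8/9)^4×1/9 = 4096/59049

P(X=5) = 4096/59049 ≈ 6.94%


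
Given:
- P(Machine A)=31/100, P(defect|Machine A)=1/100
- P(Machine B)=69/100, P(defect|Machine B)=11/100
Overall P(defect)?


P(B) = Σ P(B|Aᵢ)×P(Aᵢ)
  1/100×31/100 = 31/10000
  11/100×69/100 = 759/10000
Sum = 79/1000

P(defect) = 79/1000 ≈ 7.90%


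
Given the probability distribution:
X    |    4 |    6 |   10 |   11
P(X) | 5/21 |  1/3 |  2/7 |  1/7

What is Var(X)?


E[X] = 155/21
E[X²] = 185/3
Var(X) = E[X²] - (E[X])² = 185/3 - 24025/441 = 3170/441

Var(X) = 3170/441 ≈ 7.1882


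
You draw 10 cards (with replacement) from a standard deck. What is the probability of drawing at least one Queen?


P(not a Queen) = 48/52 = 12/13
P(none in 10 draws) = (12/13)^10 = 61917364224/137858491849
P(≥1 Queen) = 1 - 61917364224/137858491849 = 75941127625/137858491849

P = 75941127625/137858491849 ≈ 55.09%


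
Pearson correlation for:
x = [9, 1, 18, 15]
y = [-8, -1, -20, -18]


n=4, Σx=43, Σy=-47, Σxy=-703, Σx²=631, Σy²=789
r = (4×(-703) - 43×(-47))/√((4×631 - 43²)(4×789 - (-47)²))
= -791/√(675×947) = -791/√639225 ≈ -791/799.5155 ≈ -0.9893

r ≈ -0.9893


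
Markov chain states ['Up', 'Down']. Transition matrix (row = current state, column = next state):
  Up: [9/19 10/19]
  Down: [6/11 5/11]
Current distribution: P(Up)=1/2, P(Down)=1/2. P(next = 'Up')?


P(next=Up) = Σᵢ P(now=i)×P(i→Up)
= 1/2×9/19 + 1/2×6/11
= 9/38 + 3/11 = 213/418

P = 213/418 ≈ 0.5096
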